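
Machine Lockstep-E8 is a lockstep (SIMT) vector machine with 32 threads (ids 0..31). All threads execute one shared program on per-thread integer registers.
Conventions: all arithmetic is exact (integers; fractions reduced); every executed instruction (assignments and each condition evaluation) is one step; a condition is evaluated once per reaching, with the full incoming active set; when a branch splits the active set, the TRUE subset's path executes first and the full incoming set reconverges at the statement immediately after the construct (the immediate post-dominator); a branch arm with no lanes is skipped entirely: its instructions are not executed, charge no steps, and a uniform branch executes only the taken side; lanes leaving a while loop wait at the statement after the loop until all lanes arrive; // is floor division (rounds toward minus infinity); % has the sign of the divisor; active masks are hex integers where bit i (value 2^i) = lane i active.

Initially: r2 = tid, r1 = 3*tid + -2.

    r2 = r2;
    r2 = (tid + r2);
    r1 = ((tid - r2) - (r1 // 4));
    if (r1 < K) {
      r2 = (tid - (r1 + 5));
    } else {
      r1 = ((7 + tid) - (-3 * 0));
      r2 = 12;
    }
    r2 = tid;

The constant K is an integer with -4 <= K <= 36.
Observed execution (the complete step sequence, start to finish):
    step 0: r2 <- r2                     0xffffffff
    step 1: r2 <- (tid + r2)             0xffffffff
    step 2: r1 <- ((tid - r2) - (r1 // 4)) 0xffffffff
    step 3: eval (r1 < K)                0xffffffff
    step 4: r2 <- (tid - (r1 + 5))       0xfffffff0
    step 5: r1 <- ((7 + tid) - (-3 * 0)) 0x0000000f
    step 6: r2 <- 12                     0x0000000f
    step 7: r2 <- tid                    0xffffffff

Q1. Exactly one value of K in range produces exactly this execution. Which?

Answer: K = -4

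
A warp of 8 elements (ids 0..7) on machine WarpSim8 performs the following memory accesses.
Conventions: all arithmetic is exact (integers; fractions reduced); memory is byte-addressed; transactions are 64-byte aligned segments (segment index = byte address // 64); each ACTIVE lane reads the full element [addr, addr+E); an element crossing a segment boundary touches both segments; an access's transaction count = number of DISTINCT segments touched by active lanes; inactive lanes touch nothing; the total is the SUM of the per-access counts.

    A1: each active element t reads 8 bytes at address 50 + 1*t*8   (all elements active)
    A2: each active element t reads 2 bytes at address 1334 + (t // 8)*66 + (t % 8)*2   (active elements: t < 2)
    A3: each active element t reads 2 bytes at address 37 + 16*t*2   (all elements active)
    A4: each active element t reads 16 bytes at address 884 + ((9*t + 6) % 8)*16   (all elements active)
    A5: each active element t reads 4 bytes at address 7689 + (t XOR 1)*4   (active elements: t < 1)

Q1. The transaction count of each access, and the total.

A1: 2 transactions
A2: 1 transaction
A3: 5 transactions
A4: 3 transactions
A5: 1 transaction

Answer: 2,1,5,3,1; total 12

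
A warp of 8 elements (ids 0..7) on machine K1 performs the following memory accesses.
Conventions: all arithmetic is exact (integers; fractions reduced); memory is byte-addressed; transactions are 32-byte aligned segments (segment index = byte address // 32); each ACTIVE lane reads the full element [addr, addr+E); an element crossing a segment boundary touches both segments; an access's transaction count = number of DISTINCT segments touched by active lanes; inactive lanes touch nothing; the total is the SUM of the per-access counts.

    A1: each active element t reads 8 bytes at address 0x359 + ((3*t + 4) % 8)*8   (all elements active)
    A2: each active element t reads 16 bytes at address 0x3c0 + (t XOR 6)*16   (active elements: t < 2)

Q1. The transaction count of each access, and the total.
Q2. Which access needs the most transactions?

A1: 3 transactions
A2: 1 transaction

Answer: 3,1; total 4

Answer: A1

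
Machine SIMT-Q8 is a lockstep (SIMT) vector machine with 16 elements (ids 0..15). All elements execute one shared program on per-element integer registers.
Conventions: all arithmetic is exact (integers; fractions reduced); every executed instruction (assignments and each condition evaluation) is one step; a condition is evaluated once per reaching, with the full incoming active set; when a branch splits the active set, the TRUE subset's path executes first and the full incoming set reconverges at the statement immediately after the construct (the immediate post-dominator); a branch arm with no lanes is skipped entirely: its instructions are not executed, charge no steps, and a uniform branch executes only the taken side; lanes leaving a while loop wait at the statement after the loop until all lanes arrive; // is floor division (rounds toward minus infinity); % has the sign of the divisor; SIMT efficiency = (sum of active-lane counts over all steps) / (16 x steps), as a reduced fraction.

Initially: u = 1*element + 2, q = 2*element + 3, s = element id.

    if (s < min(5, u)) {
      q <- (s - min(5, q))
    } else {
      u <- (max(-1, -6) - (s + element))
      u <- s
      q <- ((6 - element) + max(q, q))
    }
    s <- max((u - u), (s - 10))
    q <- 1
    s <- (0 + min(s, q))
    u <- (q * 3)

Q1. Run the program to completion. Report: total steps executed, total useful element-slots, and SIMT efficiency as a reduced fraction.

Answer: 9 steps, 118 useful, 59/72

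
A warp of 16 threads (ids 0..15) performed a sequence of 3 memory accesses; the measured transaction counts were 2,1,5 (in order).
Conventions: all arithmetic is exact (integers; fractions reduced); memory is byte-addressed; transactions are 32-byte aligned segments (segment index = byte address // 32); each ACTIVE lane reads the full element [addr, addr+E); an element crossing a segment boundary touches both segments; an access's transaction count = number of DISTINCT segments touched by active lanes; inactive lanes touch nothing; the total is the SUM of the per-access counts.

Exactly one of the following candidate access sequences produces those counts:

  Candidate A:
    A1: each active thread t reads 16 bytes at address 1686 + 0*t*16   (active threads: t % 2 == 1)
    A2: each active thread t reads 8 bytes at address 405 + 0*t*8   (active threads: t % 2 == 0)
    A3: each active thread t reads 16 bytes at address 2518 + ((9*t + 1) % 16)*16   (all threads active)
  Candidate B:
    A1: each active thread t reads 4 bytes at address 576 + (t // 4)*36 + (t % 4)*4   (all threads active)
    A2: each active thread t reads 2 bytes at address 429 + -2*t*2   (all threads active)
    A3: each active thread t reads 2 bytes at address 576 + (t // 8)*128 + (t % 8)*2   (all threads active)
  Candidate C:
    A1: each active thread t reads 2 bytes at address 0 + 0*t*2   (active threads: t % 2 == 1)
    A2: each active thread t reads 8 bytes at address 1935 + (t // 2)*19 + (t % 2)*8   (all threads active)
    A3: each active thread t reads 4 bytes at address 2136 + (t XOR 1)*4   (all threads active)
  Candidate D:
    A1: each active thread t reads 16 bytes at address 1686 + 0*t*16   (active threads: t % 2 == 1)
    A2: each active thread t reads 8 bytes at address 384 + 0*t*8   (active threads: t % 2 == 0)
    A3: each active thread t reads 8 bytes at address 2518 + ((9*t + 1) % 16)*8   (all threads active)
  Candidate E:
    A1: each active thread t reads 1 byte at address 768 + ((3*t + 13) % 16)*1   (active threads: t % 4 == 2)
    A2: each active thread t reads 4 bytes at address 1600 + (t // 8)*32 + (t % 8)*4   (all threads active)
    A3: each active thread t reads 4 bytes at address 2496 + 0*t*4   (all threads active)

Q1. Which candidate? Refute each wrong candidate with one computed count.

A: A3 gives 9 transactions, not 5
B: A1 gives 4 transactions, not 2
C: A1 gives 1 transaction, not 2
E: A1 gives 1 transaction, not 2
D: all counts match (2,1,5)

Answer: D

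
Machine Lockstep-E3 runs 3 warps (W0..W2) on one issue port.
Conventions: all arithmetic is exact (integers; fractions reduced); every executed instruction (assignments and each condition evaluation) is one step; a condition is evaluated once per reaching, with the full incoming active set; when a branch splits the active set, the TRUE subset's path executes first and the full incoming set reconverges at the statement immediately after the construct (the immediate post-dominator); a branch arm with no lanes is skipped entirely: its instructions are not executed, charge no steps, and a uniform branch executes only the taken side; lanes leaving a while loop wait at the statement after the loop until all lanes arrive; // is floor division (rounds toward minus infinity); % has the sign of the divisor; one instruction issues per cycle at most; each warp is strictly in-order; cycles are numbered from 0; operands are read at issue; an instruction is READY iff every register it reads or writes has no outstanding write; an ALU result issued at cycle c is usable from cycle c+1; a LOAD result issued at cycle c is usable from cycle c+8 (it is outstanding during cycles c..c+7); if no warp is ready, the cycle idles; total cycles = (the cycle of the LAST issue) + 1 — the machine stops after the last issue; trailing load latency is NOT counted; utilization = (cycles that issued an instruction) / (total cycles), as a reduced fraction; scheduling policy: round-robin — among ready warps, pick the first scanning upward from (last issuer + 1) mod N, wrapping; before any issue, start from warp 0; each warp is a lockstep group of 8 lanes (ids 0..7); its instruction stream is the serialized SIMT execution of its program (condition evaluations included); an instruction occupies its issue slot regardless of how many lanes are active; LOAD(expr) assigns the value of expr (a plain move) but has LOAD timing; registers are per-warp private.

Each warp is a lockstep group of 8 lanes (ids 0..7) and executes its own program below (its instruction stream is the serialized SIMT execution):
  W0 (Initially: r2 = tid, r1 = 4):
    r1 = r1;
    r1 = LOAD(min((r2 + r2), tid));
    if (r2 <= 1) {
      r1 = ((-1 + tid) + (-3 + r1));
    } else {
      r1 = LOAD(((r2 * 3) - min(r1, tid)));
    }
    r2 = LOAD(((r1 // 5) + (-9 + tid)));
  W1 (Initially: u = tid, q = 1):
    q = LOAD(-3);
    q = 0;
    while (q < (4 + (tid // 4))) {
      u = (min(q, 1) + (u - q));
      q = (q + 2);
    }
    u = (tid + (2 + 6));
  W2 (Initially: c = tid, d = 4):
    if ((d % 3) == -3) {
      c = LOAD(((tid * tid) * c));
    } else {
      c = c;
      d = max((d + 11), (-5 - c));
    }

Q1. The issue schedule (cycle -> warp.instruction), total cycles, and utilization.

cycle 0: W0.I0
cycle 1: W1.I0
cycle 2: W2.I0
cycle 3: W0.I1
cycle 4: W2.I1
cycle 5: W0.I2
cycle 6: W2.I2
cycle 7: idle
cycle 8: idle
cycle 9: W1.I1
cycle 10: W1.I2
cycle 11: W0.I3
cycle 12: W1.I3
cycle 13: W0.I4
cycle 14: W1.I4
cycle 15: W1.I5
cycle 16: W1.I6
cycle 17: W1.I7
cycle 18: W1.I8
cycle 19: W1.I9
cycle 20: W1.I10
cycle 21: W0.I5
cycle 22: W1.I11
cycle 23: W1.I12

Answer: 24 cycles, utilization 11/12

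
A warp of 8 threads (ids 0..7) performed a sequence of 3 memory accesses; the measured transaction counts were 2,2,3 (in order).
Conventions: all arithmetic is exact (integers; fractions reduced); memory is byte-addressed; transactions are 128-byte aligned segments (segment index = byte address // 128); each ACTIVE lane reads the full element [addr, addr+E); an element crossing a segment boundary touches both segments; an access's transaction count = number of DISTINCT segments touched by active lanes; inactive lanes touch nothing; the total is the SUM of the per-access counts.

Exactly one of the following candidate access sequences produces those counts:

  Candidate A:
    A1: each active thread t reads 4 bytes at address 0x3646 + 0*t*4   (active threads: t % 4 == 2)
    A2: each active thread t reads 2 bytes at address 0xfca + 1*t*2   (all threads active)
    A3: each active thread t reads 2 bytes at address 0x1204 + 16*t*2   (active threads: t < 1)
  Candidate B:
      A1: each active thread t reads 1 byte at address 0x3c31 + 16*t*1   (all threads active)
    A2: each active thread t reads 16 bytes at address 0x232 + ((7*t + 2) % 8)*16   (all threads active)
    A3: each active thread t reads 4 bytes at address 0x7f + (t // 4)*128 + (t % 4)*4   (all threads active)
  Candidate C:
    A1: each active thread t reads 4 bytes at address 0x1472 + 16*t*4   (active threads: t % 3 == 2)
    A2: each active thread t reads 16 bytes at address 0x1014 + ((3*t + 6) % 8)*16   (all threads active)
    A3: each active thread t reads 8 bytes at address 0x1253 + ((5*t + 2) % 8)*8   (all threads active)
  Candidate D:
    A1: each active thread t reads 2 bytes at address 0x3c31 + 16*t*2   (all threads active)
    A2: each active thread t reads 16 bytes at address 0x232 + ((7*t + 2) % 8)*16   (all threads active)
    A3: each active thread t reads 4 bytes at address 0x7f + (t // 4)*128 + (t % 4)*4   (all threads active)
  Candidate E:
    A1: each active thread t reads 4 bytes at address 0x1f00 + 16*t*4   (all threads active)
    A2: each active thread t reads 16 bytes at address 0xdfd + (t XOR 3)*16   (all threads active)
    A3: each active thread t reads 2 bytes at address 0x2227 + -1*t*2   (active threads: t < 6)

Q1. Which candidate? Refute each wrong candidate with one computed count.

A: A1 gives 1 transaction, not 2
C: A3 gives 2 transactions, not 3
D: A1 gives 3 transactions, not 2
E: A1 gives 4 transactions, not 2
B: all counts match (2,2,3)

Answer: B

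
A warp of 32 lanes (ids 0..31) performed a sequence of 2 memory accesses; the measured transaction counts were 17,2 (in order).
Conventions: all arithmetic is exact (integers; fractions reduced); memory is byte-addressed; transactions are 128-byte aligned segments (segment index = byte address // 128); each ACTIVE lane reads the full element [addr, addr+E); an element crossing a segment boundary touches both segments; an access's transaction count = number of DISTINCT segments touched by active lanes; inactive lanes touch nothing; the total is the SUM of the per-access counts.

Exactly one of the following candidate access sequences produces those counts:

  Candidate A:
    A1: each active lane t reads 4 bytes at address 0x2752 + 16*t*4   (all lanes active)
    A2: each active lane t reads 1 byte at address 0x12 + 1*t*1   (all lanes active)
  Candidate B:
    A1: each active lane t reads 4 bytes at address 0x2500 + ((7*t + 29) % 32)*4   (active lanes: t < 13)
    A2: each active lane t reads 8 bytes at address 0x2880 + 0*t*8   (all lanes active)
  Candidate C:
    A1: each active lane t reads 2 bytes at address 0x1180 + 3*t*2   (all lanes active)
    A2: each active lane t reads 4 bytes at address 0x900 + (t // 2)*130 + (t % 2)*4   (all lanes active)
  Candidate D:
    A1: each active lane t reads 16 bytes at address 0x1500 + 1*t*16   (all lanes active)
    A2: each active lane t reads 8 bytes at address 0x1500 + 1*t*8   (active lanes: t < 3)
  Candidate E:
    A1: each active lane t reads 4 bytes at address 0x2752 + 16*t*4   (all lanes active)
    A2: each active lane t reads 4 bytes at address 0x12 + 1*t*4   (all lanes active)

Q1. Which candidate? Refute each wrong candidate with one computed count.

A: A2 gives 1 transaction, not 2
B: A1 gives 1 transaction, not 17
C: A1 gives 2 transactions, not 17
D: A1 gives 4 transactions, not 17
E: all counts match (17,2)

Answer: E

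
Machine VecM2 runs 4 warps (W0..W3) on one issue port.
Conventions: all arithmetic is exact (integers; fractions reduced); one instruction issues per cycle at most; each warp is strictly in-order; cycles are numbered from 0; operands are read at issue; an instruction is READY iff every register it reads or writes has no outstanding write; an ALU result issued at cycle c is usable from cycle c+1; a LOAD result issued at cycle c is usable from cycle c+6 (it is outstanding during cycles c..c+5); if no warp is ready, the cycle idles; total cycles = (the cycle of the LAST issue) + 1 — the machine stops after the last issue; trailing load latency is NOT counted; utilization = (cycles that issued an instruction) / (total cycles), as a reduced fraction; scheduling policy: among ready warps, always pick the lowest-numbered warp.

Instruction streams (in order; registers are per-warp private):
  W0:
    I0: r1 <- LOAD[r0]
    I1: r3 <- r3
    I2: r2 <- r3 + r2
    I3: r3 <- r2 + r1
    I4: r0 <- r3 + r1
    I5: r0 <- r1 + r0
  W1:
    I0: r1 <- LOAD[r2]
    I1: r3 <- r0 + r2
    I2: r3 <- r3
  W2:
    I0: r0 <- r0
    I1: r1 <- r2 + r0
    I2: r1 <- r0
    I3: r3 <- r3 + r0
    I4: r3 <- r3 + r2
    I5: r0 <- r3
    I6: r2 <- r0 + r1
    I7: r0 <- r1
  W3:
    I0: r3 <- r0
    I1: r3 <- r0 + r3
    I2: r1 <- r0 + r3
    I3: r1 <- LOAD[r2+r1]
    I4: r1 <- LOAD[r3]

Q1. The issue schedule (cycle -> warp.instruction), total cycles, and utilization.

cycle 0: W0.I0
cycle 1: W0.I1
cycle 2: W0.I2
cycle 3: W1.I0
cycle 4: W1.I1
cycle 5: W1.I2
cycle 6: W0.I3
cycle 7: W0.I4
cycle 8: W0.I5
cycle 9: W2.I0
cycle 10: W2.I1
cycle 11: W2.I2
cycle 12: W2.I3
cycle 13: W2.I4
cycle 14: W2.I5
cycle 15: W2.I6
cycle 16: W2.I7
cycle 17: W3.I0
cycle 18: W3.I1
cycle 19: W3.I2
cycle 20: W3.I3
cycle 21: idle
cycle 22: idle
cycle 23: idle
cycle 24: idle
cycle 25: idle
cycle 26: W3.I4

Answer: 27 cycles, utilization 22/27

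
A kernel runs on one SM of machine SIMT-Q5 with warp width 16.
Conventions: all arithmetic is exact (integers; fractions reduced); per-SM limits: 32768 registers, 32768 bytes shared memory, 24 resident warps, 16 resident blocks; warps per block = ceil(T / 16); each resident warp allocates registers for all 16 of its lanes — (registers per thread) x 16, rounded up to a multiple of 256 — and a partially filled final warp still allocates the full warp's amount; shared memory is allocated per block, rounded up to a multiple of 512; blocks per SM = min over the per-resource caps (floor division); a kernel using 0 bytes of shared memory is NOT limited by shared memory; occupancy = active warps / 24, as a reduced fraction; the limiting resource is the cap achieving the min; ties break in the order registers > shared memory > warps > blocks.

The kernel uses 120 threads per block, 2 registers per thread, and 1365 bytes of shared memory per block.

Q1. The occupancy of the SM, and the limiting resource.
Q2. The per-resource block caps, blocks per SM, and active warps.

Answer: occupancy 1, limited by warps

registers: 16 blocks
shared memory: 21 blocks
warps: 3 blocks
blocks: 16 blocks

Answer: 3 blocks, 24 active warps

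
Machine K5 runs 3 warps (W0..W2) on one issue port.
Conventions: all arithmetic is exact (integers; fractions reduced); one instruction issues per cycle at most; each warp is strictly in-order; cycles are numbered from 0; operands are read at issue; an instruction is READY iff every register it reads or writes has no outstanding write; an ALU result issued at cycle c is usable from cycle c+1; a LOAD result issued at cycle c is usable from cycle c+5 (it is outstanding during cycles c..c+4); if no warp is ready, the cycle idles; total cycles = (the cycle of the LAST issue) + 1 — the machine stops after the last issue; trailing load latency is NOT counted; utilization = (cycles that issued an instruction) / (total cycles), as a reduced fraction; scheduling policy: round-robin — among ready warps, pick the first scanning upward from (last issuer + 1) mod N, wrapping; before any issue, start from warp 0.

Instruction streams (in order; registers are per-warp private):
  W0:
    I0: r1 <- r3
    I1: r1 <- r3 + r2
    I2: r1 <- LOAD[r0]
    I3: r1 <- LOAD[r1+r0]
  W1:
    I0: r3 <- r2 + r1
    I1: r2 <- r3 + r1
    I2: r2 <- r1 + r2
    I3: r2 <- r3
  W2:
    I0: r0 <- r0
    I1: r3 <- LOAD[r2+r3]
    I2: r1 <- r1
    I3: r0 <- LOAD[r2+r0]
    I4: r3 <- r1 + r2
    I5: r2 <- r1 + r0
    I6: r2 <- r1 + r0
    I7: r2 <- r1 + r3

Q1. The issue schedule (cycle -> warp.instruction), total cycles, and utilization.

cycle 0: W0.I0
cycle 1: W1.I0
cycle 2: W2.I0
cycle 3: W0.I1
cycle 4: W1.I1
cycle 5: W2.I1
cycle 6: W0.I2
cycle 7: W1.I2
cycle 8: W2.I2
cycle 9: W1.I3
cycle 10: W2.I3
cycle 11: W0.I3
cycle 12: W2.I4
cycle 13: idle
cycle 14: idle
cycle 15: W2.I5
cycle 16: W2.I6
cycle 17: W2.I7

Answer: 18 cycles, utilization 8/9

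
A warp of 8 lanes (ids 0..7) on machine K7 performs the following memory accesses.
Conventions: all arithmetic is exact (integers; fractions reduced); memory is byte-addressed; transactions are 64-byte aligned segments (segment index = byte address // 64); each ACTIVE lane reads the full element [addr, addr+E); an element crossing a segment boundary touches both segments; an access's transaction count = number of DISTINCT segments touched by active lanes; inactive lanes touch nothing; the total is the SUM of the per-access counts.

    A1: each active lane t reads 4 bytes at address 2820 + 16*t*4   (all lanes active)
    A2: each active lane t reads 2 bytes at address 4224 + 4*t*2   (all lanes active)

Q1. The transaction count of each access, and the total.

A1: 8 transactions
A2: 1 transaction

Answer: 8,1; total 9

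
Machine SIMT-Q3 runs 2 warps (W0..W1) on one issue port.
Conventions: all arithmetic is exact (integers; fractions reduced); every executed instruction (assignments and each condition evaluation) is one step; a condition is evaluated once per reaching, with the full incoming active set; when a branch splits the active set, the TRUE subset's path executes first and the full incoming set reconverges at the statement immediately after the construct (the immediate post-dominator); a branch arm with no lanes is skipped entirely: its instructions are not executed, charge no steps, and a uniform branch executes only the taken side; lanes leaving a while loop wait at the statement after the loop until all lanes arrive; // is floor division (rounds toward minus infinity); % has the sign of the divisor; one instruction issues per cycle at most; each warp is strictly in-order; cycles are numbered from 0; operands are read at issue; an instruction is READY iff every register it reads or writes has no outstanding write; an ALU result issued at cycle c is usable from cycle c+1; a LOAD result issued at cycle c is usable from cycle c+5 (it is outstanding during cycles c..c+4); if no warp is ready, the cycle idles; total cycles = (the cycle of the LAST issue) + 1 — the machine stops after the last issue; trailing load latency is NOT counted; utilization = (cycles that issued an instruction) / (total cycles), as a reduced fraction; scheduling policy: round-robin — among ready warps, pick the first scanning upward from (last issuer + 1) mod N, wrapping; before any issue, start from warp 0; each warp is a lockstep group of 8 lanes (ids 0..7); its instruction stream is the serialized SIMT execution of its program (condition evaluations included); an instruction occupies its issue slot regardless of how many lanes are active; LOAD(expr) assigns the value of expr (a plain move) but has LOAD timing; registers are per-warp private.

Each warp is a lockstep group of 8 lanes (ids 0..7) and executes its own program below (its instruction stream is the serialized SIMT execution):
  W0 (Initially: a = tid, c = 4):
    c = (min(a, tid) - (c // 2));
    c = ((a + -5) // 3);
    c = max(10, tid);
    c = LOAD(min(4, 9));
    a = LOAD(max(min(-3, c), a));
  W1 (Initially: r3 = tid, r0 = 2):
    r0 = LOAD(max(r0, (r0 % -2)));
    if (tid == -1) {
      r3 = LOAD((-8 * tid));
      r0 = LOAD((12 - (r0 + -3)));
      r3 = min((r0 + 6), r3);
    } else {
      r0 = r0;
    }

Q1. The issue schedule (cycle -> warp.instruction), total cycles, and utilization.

cycle 0: W0.I0
cycle 1: W1.I0
cycle 2: W0.I1
cycle 3: W1.I1
cycle 4: W0.I2
cycle 5: W0.I3
cycle 6: W1.I2
cycle 7: idle
cycle 8: idle
cycle 9: idle
cycle 10: W0.I4

Answer: 11 cycles, utilization 8/11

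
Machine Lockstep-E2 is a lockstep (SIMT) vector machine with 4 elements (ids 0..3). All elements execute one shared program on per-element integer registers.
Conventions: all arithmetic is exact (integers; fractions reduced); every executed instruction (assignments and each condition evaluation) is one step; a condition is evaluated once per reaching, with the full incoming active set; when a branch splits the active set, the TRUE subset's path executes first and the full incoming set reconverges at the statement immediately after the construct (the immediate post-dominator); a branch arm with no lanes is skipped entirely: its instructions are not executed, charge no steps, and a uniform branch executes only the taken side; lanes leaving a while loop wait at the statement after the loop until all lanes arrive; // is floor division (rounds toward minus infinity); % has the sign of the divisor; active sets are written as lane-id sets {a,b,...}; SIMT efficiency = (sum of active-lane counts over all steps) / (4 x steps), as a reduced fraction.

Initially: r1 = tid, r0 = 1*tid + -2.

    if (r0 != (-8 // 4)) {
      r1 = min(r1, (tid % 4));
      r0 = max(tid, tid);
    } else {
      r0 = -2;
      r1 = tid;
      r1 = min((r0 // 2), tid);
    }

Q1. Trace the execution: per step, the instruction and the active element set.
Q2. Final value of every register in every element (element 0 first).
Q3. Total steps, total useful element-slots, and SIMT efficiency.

step 0: eval (r0 != (-8 // 4))       {0,1,2,3}
step 1: r1 <- min(r1, (tid % 4))     {1,2,3}
step 2: r0 <- max(tid, tid)          {1,2,3}
step 3: r0 <- -2                     {0}
step 4: r1 <- tid                    {0}
step 5: r1 <- min((r0 // 2), tid)    {0}

Answer: 6 steps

r1: -1,1,2,3
r0: -2,1,2,3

steps = 6; useful = 13; efficiency = 13/24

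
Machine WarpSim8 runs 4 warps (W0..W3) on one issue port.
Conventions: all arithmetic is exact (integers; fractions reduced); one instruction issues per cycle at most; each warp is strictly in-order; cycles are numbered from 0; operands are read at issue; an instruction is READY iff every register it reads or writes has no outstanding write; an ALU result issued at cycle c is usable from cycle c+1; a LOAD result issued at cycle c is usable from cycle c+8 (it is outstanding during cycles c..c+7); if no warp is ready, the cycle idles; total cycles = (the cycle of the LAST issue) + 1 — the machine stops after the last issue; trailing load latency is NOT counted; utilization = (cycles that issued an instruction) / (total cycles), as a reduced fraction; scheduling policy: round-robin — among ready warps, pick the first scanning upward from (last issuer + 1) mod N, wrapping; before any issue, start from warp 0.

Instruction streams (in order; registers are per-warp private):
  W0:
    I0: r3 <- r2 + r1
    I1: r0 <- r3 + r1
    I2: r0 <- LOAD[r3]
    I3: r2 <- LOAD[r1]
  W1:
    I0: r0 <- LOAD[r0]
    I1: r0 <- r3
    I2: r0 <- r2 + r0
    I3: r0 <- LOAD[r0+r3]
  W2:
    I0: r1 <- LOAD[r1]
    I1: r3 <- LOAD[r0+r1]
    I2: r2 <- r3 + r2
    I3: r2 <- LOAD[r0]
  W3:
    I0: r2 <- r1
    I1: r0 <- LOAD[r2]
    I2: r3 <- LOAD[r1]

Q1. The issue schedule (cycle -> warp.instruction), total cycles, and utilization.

cycle 0: W0.I0
cycle 1: W1.I0
cycle 2: W2.I0
cycle 3: W3.I0
cycle 4: W0.I1
cycle 5: W3.I1
cycle 6: W0.I2
cycle 7: W3.I2
cycle 8: W0.I3
cycle 9: W1.I1
cycle 10: W2.I1
cycle 11: W1.I2
cycle 12: W1.I3
cycle 13: idle
cycle 14: idle
cycle 15: idle
cycle 16: idle
cycle 17: idle
cycle 18: W2.I2
cycle 19: W2.I3

Answer: 20 cycles, utilization 3/4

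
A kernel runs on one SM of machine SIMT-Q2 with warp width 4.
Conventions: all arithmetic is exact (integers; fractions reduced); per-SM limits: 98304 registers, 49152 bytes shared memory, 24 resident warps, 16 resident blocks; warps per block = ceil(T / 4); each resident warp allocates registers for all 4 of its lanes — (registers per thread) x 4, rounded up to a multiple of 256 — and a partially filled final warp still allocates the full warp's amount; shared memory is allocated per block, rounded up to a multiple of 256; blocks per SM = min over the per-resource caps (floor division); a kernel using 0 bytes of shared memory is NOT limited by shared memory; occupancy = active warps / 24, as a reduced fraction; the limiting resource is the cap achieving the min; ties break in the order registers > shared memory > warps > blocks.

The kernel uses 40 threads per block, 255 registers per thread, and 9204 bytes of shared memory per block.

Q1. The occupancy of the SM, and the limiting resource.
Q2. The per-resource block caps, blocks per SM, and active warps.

Answer: occupancy 5/6, limited by warps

registers: 9 blocks
shared memory: 5 blocks
warps: 2 blocks
blocks: 16 blocks

Answer: 2 blocks, 20 active warps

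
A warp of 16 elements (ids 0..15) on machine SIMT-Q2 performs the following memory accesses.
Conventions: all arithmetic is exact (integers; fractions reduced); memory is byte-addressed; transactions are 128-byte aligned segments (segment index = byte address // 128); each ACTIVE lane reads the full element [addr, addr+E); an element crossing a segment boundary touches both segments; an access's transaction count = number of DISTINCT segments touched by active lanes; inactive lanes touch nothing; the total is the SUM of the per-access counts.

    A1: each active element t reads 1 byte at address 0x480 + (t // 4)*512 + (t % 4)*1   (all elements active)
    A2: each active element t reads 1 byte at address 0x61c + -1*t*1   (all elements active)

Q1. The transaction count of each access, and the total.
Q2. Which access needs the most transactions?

A1: 4 transactions
A2: 1 transaction

Answer: 4,1; total 5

Answer: A1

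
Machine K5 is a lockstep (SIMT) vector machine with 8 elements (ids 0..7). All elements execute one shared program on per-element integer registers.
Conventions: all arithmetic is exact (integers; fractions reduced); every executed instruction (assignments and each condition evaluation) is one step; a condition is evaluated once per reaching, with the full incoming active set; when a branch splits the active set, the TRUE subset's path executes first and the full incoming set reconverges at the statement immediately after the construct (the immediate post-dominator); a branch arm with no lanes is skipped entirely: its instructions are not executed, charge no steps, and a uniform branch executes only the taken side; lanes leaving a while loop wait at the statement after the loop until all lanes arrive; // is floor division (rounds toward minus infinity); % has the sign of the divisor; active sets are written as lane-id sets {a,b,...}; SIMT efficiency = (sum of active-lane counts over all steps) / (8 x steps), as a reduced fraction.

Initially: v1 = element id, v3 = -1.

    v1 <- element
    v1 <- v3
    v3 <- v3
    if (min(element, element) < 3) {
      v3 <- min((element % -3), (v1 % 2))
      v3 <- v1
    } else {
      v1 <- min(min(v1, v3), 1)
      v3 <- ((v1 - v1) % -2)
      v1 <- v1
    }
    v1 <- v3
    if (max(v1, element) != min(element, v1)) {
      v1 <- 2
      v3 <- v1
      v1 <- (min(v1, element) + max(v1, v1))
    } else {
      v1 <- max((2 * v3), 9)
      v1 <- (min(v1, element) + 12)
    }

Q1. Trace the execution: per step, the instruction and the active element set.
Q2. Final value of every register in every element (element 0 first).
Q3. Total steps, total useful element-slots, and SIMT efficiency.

step 0: v1 <- element                {0,1,2,3,4,5,6,7}
step 1: v1 <- v3                     {0,1,2,3,4,5,6,7}
step 2: v3 <- v3                     {0,1,2,3,4,5,6,7}
step 3: eval (min(element, element) < 3) {0,1,2,3,4,5,6,7}
step 4: v3 <- min((element % -3), (v1 % 2)) {0,1,2}
step 5: v3 <- v1                     {0,1,2}
step 6: v1 <- min(min(v1, v3), 1)    {3,4,5,6,7}
step 7: v3 <- ((v1 - v1) % -2)       {3,4,5,6,7}
step 8: v1 <- v1                     {3,4,5,6,7}
step 9: v1 <- v3                     {0,1,2,3,4,5,6,7}
step 10: eval (max(v1, element) != min(element, v1)) {0,1,2,3,4,5,6,7}
step 11: v1 <- 2                      {0,1,2,3,4,5,6,7}
step 12: v3 <- v1                     {0,1,2,3,4,5,6,7}
step 13: v1 <- (min(v1, element) + max(v1, v1)) {0,1,2,3,4,5,6,7}

Answer: 14 steps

v1: 2,3,4,4,4,4,4,4
v3: 2,2,2,2,2,2,2,2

steps = 14; useful = 93; efficiency = 93/112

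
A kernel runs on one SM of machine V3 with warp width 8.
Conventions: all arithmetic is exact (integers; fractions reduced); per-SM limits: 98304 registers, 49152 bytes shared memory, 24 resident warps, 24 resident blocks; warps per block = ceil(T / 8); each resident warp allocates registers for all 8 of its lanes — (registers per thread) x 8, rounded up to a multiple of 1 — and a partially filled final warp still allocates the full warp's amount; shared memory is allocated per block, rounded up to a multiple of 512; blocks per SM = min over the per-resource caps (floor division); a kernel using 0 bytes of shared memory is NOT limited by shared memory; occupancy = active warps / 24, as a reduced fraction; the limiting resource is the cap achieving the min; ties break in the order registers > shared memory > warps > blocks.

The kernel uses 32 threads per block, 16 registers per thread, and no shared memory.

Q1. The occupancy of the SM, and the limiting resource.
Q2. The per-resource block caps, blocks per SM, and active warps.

Answer: occupancy 1, limited by warps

registers: 192 blocks
shared memory: no limit (kernel uses none)
warps: 6 blocks
blocks: 24 blocks

Answer: 6 blocks, 24 active warps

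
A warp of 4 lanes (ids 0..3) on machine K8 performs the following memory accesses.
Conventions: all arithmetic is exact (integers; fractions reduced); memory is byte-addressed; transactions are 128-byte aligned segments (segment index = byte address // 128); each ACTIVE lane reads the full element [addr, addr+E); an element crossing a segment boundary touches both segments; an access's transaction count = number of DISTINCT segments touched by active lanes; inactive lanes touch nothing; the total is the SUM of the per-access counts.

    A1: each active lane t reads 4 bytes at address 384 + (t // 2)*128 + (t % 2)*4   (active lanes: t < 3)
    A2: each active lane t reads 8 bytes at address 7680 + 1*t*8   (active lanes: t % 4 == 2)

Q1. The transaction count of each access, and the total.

A1: 2 transactions
A2: 1 transaction

Answer: 2,1; total 3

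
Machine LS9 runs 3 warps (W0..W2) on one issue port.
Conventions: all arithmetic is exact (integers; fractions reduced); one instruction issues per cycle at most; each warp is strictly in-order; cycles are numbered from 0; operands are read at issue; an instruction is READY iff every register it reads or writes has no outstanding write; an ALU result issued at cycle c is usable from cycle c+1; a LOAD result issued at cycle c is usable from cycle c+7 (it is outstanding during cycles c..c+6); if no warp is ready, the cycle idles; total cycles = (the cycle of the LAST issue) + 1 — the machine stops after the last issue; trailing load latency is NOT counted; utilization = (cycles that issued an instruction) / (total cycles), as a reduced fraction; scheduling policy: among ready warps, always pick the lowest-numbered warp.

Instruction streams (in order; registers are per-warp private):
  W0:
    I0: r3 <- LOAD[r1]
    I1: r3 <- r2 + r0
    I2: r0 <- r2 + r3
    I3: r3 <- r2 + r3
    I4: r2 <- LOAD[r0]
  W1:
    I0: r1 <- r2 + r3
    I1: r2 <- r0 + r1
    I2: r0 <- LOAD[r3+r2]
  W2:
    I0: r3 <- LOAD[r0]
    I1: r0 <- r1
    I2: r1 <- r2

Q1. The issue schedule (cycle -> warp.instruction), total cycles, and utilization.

cycle 0: W0.I0
cycle 1: W1.I0
cycle 2: W1.I1
cycle 3: W1.I2
cycle 4: W2.I0
cycle 5: W2.I1
cycle 6: W2.I2
cycle 7: W0.I1
cycle 8: W0.I2
cycle 9: W0.I3
cycle 10: W0.I4

Answer: 11 cycles, utilization 1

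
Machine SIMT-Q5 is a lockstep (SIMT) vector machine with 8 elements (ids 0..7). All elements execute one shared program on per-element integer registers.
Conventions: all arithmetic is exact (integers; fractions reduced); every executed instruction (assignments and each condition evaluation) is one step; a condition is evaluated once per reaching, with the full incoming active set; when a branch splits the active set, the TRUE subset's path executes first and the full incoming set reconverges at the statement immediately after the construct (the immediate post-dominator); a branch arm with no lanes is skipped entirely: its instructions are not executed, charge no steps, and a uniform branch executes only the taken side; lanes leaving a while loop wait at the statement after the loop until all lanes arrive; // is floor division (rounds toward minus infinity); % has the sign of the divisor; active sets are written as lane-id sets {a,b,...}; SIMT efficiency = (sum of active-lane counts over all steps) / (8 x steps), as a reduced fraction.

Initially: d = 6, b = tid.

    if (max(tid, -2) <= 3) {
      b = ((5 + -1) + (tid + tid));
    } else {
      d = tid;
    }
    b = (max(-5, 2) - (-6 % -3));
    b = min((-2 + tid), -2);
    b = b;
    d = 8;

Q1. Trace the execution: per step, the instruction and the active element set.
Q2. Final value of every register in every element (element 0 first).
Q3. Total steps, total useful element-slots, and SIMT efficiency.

step 0: eval (max(tid, -2) <= 3)     {0,1,2,3,4,5,6,7}
step 1: b <- ((5 + -1) + (tid + tid)) {0,1,2,3}
step 2: d <- tid                     {4,5,6,7}
step 3: b <- (max(-5, 2) - (-6 % -3)) {0,1,2,3,4,5,6,7}
step 4: b <- min((-2 + tid), -2)     {0,1,2,3,4,5,6,7}
step 5: b <- b                       {0,1,2,3,4,5,6,7}
step 6: d <- 8                       {0,1,2,3,4,5,6,7}

Answer: 7 steps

d: 8,8,8,8,8,8,8,8
b: -2,-2,-2,-2,-2,-2,-2,-2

steps = 7; useful = 48; efficiency = 48/56 = 6/7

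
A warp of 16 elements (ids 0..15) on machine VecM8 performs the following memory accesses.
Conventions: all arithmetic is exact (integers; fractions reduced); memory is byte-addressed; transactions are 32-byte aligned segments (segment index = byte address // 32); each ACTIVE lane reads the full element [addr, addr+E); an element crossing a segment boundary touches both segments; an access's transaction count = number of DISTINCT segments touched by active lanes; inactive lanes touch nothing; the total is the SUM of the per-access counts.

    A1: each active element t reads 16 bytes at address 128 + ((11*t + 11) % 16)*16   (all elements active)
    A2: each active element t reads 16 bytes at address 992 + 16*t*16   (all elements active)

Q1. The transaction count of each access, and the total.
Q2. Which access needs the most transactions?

A1: 8 transactions
A2: 16 transactions

Answer: 8,16; total 24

Answer: A2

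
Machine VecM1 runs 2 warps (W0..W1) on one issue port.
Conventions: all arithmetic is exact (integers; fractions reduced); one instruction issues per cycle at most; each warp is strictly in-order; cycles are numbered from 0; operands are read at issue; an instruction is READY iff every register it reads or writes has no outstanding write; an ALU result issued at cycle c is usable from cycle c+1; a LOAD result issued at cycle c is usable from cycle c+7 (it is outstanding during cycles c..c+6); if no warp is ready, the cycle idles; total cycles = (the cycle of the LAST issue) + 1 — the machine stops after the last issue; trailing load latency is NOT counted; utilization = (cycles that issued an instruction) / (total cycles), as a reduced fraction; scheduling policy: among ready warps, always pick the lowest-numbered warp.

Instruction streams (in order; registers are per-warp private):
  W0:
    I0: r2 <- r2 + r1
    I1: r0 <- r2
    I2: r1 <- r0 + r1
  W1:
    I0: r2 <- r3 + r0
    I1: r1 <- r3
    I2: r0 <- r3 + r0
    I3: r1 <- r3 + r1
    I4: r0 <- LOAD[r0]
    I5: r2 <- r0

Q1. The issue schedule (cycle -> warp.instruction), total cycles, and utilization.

cycle 0: W0.I0
cycle 1: W0.I1
cycle 2: W0.I2
cycle 3: W1.I0
cycle 4: W1.I1
cycle 5: W1.I2
cycle 6: W1.I3
cycle 7: W1.I4
cycle 8: idle
cycle 9: idle
cycle 10: idle
cycle 11: idle
cycle 12: idle
cycle 13: idle
cycle 14: W1.I5

Answer: 15 cycles, utilization 3/5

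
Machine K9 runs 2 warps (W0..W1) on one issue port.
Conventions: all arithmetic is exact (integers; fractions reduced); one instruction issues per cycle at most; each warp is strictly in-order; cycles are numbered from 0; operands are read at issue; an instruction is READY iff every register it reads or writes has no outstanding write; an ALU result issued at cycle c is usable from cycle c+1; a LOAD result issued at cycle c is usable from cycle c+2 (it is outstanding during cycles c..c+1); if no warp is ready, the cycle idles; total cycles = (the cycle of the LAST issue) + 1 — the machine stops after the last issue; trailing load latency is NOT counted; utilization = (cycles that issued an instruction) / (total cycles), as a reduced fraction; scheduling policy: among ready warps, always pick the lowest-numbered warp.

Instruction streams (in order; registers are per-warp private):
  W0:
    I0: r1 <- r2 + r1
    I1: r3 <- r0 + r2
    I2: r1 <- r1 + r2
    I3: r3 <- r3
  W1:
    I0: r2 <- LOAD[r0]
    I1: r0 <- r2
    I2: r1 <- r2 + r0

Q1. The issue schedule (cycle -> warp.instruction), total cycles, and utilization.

cycle 0: W0.I0
cycle 1: W0.I1
cycle 2: W0.I2
cycle 3: W0.I3
cycle 4: W1.I0
cycle 5: idle
cycle 6: W1.I1
cycle 7: W1.I2

Answer: 8 cycles, utilization 7/8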